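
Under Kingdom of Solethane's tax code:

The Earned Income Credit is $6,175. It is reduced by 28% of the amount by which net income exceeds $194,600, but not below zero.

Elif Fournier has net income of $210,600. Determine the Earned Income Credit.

Earned Income Credit: 28% of the $16,000 excess over $194,600 is $4,480; credit = $6,175 − $4,480 = $1,695.

$1,695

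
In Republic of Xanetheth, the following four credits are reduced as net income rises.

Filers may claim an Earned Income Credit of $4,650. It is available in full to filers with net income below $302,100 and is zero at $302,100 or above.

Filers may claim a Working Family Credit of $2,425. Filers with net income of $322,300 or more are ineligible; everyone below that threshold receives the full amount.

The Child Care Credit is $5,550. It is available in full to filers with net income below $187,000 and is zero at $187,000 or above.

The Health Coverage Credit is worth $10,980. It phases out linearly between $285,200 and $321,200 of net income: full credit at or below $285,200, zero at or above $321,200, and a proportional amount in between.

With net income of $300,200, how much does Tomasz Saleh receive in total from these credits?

Earned Income Credit: $300,200 is below the $302,100 cutoff, so the full $4,650 applies.
Working Family Credit: $300,200 is below the $322,300 cutoff, so the full $2,425 applies.
Child Care Credit: $300,200 meets or exceeds the $187,000 cutoff, so the credit is $0.
Health Coverage Credit: $300,200 is $15,000 into a $36,000 phase-out range, leaving 21,000/36,000 of the credit: $10,980 × 21,000/36,000 = $6,405.
Total: $4,650 + $2,425 + $0 + $6,405 = $13,480.

$13,480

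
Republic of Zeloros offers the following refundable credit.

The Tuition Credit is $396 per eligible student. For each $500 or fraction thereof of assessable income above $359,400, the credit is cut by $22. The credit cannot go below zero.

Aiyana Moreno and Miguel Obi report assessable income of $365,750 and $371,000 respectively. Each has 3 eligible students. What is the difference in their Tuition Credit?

$242

Aiyana ($365,750): Tuition Credit: base = 3 × $396 = $1,188. income exceeds $359,400 by $6,350, which is 13 full-or-partial $500 increments; reduction = 13 × $22 = $286, leaving $902.
Miguel ($371,000): Tuition Credit: base = 3 × $396 = $1,188. income exceeds $359,400 by $11,600, which is 24 full-or-partial $500 increments; reduction = 24 × $22 = $528, leaving $660.
Difference: |$902 − $660| = $242.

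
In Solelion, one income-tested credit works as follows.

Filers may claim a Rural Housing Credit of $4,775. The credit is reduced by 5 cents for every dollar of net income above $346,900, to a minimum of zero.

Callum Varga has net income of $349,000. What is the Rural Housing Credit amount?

Rural Housing Credit: 5% of the $2,100 excess over $346,900 is $105; credit = $4,775 − $105 = $4,670.

$4,670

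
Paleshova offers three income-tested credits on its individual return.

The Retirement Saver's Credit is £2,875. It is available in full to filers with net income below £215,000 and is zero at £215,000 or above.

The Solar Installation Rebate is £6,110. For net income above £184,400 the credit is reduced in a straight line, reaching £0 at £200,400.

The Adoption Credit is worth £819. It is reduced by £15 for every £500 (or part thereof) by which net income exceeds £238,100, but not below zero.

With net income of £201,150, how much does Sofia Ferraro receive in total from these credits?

£3,694

Retirement Saver's Credit: £201,150 is below the £215,000 cutoff, so the full £2,875 applies.
Solar Installation Rebate: £201,150 is at or above £200,400, so the credit is £0.
Adoption Credit: £201,150 is at or below the £238,100 threshold, so the full £819 applies.
Total: £2,875 + £0 + £819 = £3,694.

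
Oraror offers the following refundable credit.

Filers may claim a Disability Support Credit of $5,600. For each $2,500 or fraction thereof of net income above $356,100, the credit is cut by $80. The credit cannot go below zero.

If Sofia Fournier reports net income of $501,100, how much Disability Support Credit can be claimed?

Disability Support Credit: income exceeds $356,100 by $145,000, which is 58 full-or-partial $2,500 increments; reduction = 58 × $80 = $4,640, leaving $960.

$960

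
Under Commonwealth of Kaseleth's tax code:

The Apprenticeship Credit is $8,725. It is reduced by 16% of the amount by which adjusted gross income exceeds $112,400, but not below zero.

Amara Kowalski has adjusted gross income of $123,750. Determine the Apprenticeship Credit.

$6,909

Apprenticeship Credit: 16% of the $11,350 excess over $112,400 is $1,816; credit = $8,725 − $1,816 = $6,909.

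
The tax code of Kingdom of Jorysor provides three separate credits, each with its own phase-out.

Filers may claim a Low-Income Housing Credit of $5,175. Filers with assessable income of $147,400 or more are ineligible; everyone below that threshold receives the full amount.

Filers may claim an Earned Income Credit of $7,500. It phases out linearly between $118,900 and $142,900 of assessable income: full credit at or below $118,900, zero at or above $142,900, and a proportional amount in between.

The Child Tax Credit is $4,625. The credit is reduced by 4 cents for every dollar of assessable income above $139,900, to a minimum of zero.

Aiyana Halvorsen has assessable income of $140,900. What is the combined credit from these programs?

$10,385

Low-Income Housing Credit: $140,900 is below the $147,400 cutoff, so the full $5,175 applies.
Earned Income Credit: $140,900 is $22,000 into a $24,000 phase-out range, leaving 2,000/24,000 of the credit: $7,500 × 2,000/24,000 = $625.
Child Tax Credit: 4% of the $1,000 excess over $139,900 is $40; credit = $4,625 − $40 = $4,585.
Total: $5,175 + $625 + $4,585 = $10,385.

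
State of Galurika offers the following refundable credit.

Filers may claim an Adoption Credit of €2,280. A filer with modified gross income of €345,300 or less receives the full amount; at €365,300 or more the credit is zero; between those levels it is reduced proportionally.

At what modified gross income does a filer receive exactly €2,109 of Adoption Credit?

€346,800

€2,109 is 2,109/2,280 of the full €2,280, so 171/2,280 of the €20,000 range has been used: income = €345,300 + €20,000 × 171/2,280 = €346,800.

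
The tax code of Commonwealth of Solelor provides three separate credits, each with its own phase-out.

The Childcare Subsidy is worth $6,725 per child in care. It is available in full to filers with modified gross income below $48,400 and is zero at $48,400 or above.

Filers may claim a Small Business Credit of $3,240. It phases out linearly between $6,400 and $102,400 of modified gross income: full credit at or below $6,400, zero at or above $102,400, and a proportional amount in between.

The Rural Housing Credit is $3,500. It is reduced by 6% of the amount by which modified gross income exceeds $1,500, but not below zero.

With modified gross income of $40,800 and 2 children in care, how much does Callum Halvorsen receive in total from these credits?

$16,671

Childcare Subsidy: base = 2 × $6,725 = $13,450. $40,800 is below the $48,400 cutoff, so the full $13,450 applies.
Small Business Credit: $40,800 is $34,400 into a $96,000 phase-out range, leaving 61,600/96,000 of the credit: $3,240 × 61,600/96,000 = $2,079.
Rural Housing Credit: 6% of the $39,300 excess over $1,500 is $2,358; credit = $3,500 − $2,358 = $1,142.
Total: $13,450 + $2,079 + $1,142 = $16,671.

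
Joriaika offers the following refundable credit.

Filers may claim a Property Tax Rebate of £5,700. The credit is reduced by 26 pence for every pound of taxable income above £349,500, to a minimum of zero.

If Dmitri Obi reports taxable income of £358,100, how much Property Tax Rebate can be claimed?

£3,464

Property Tax Rebate: 26% of the £8,600 excess over £349,500 is £2,236; credit = £5,700 − £2,236 = £3,464.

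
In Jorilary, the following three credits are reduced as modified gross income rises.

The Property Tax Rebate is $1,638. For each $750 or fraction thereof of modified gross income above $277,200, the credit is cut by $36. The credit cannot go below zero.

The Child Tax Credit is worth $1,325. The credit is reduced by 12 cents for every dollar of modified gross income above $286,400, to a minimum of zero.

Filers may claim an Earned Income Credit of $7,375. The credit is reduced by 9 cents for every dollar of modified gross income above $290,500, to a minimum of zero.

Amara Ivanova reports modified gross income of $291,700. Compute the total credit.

Property Tax Rebate: income exceeds $277,200 by $14,500, which is 20 full-or-partial $750 increments; reduction = 20 × $36 = $720, leaving $918.
Child Tax Credit: 12% of the $5,300 excess over $286,400 is $636; credit = $1,325 − $636 = $689.
Earned Income Credit: 9% of the $1,200 excess over $290,500 is $108; credit = $7,375 − $108 = $7,267.
Total: $918 + $689 + $7,267 = $8,874.

$8,874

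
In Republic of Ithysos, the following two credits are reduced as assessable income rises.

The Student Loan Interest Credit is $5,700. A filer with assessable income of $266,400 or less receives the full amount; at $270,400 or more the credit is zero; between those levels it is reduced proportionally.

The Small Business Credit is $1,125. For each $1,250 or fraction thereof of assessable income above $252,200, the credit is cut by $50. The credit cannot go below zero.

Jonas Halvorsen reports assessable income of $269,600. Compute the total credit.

Student Loan Interest Credit: $269,600 is $3,200 into a $4,000 phase-out range, leaving 800/4,000 of the credit: $5,700 × 800/4,000 = $1,140.
Small Business Credit: income exceeds $252,200 by $17,400, which is 14 full-or-partial $1,250 increments; reduction = 14 × $50 = $700, leaving $425.
Total: $1,140 + $425 = $1,565.

$1,565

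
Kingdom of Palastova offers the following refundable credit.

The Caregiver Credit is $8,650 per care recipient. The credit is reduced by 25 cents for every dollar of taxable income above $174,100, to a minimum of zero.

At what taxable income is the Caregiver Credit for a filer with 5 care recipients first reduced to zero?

$347,100

Full credit = 5 × $8,650 = $43,250.
The credit falls by 25% of each dollar above $174,100, so it reaches zero when the excess is $43,250 / 25% = $173,000: income = $174,100 + $173,000 = $347,100.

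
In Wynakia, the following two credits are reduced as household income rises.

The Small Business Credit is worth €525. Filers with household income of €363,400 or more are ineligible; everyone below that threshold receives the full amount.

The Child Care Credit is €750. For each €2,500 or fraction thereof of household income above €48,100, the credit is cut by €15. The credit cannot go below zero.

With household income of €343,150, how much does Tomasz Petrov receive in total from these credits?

Small Business Credit: €343,150 is below the €363,400 cutoff, so the full €525 applies.
Child Care Credit: income exceeds €48,100 by €295,050 → 119 increments × €15 = €1,785 ≥ base, so the credit is €0.
Total: €525 + €0 = €525.

€525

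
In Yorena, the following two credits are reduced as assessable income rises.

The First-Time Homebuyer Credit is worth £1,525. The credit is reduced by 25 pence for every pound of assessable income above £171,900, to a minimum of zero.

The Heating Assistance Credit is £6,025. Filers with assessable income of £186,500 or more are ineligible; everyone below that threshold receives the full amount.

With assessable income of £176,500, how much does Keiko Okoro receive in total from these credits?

First-Time Homebuyer Credit: 25% of the £4,600 excess over £171,900 is £1,150; credit = £1,525 − £1,150 = £375.
Heating Assistance Credit: £176,500 is below the £186,500 cutoff, so the full £6,025 applies.
Total: £375 + £6,025 = £6,400.

£6,400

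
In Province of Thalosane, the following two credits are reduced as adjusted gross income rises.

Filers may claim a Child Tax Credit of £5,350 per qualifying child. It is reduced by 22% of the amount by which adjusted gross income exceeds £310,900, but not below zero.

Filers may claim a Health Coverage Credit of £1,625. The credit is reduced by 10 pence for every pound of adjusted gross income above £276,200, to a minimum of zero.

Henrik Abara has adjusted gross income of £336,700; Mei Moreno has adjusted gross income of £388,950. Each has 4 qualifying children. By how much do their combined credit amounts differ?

£11,495

Henrik (£336,700): Child Tax Credit: base = 4 × £5,350 = £21,400. 22% of the £25,800 excess over £310,900 is £5,676; credit = £21,400 − £5,676 = £15,724. Health Coverage Credit: 10% of the £60,500 excess over £276,200 is £6,050 ≥ base, so the credit is £0. total £15,724 + £0 = £15,724
Mei (£388,950): Child Tax Credit: base = 4 × £5,350 = £21,400. 22% of the £78,050 excess over £310,900 is £17,171; credit = £21,400 − £17,171 = £4,229. Health Coverage Credit: 10% of the £112,750 excess over £276,200 is £11,275 ≥ base, so the credit is £0. total £4,229 + £0 = £4,229
Difference: |£15,724 − £4,229| = £11,495.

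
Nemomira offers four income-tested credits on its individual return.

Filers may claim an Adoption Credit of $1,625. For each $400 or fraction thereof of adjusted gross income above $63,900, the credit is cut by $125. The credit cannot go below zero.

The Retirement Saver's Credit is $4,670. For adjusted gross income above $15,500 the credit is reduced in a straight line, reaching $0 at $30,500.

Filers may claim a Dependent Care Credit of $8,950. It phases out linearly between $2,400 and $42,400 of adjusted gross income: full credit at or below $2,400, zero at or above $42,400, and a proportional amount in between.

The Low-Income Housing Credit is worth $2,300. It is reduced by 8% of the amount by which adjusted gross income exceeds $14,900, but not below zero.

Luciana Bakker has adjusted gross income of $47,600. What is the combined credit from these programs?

Adoption Credit: $47,600 is at or below the $63,900 threshold, so the full $1,625 applies.
Retirement Saver's Credit: $47,600 is at or above $30,500, so the credit is $0.
Dependent Care Credit: $47,600 is at or above $42,400, so the credit is $0.
Low-Income Housing Credit: 8% of the $32,700 excess over $14,900 is $2,616 ≥ base, so the credit is $0.
Total: $1,625 + $0 + $0 + $0 = $1,625.

$1,625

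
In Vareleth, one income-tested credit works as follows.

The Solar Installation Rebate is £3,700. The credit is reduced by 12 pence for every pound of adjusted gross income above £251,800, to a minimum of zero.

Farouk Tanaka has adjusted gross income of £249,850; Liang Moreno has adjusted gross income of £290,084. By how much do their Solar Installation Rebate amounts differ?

£3,700

Farouk (£249,850): Solar Installation Rebate: £249,850 is at or below the £251,800 threshold, so the full £3,700 applies.
Liang (£290,084): Solar Installation Rebate: 12% of the £38,284 excess over £251,800 is £4,594.08 ≥ base, so the credit is £0.
Difference: |£3,700 − £0| = £3,700.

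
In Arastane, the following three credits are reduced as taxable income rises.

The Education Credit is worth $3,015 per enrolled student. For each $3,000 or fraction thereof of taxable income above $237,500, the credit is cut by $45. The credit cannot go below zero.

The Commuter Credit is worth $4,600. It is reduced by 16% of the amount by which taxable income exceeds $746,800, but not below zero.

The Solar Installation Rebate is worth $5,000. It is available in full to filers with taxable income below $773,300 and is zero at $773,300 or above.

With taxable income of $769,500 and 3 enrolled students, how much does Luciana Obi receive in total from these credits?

Education Credit: base = 3 × $3,015 = $9,045. income exceeds $237,500 by $532,000, which is 178 full-or-partial $3,000 increments; reduction = 178 × $45 = $8,010, leaving $1,035.
Commuter Credit: 16% of the $22,700 excess over $746,800 is $3,632; credit = $4,600 − $3,632 = $968.
Solar Installation Rebate: $769,500 is below the $773,300 cutoff, so the full $5,000 applies.
Total: $1,035 + $968 + $5,000 = $7,003.

$7,003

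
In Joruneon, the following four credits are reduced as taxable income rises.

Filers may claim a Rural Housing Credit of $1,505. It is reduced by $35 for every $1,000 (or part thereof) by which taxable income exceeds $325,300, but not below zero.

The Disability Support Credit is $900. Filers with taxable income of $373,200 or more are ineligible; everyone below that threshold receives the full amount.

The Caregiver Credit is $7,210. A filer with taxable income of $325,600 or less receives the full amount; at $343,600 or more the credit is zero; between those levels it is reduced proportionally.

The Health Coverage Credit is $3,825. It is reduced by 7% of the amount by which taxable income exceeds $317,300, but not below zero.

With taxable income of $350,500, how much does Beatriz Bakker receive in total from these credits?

$2,996

Rural Housing Credit: income exceeds $325,300 by $25,200, which is 26 full-or-partial $1,000 increments; reduction = 26 × $35 = $910, leaving $595.
Disability Support Credit: $350,500 is below the $373,200 cutoff, so the full $900 applies.
Caregiver Credit: $350,500 is at or above $343,600, so the credit is $0.
Health Coverage Credit: 7% of the $33,200 excess over $317,300 is $2,324; credit = $3,825 − $2,324 = $1,501.
Total: $595 + $900 + $0 + $1,501 = $2,996.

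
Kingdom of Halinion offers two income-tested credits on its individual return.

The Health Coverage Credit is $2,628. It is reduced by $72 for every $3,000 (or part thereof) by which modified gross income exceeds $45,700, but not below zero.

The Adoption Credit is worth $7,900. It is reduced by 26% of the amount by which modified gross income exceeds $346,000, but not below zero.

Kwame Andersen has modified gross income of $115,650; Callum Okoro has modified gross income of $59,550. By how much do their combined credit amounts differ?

$1,368

Kwame ($115,650): Health Coverage Credit: income exceeds $45,700 by $69,950, which is 24 full-or-partial $3,000 increments; reduction = 24 × $72 = $1,728, leaving $900. Adoption Credit: $115,650 is at or below the $346,000 threshold, so the full $7,900 applies. total $900 + $7,900 = $8,800
Callum ($59,550): Health Coverage Credit: income exceeds $45,700 by $13,850, which is 5 full-or-partial $3,000 increments; reduction = 5 × $72 = $360, leaving $2,268. Adoption Credit: $59,550 is at or below the $346,000 threshold, so the full $7,900 applies. total $2,268 + $7,900 = $10,168
Difference: |$8,800 − $10,168| = $1,368.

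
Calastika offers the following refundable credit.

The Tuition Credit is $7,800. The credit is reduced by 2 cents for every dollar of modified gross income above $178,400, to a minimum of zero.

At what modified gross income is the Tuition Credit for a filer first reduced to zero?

$568,400

The credit falls by 2% of each dollar above $178,400, so it reaches zero when the excess is $7,800 / 2% = $390,000: income = $178,400 + $390,000 = $568,400.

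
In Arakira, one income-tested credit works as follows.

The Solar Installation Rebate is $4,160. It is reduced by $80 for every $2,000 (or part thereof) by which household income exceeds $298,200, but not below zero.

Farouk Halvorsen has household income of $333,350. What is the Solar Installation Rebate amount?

$2,720

Solar Installation Rebate: income exceeds $298,200 by $35,150, which is 18 full-or-partial $2,000 increments; reduction = 18 × $80 = $1,440, leaving $2,720.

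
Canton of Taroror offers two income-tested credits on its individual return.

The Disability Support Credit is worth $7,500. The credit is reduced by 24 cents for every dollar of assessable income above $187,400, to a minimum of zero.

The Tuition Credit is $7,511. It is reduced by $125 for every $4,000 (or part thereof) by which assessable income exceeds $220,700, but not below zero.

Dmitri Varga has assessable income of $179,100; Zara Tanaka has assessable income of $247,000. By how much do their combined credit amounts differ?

$8,375

Dmitri ($179,100): Disability Support Credit: $179,100 is at or below the $187,400 threshold, so the full $7,500 applies. Tuition Credit: $179,100 is at or below the $220,700 threshold, so the full $7,511 applies. total $7,500 + $7,511 = $15,011
Zara ($247,000): Disability Support Credit: 24% of the $59,600 excess over $187,400 is $14,304 ≥ base, so the credit is $0. Tuition Credit: income exceeds $220,700 by $26,300, which is 7 full-or-partial $4,000 increments; reduction = 7 × $125 = $875, leaving $6,636. total $0 + $6,636 = $6,636
Difference: |$15,011 − $6,636| = $8,375.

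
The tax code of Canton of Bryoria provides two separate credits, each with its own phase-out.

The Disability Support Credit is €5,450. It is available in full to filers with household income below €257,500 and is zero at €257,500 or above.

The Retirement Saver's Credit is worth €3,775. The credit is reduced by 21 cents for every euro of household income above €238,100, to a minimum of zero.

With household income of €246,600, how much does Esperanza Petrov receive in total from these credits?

Disability Support Credit: €246,600 is below the €257,500 cutoff, so the full €5,450 applies.
Retirement Saver's Credit: 21% of the €8,500 excess over €238,100 is €1,785; credit = €3,775 − €1,785 = €1,990.
Total: €5,450 + €1,990 = €7,440.

€7,440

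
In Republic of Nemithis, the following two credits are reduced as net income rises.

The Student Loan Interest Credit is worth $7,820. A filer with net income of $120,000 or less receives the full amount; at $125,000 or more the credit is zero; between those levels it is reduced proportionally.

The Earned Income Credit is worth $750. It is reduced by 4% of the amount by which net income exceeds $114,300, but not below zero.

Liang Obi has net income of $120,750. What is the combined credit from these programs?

$7,139

Student Loan Interest Credit: $120,750 is $750 into a $5,000 phase-out range, leaving 4,250/5,000 of the credit: $7,820 × 4,250/5,000 = $6,647.
Earned Income Credit: 4% of the $6,450 excess over $114,300 is $258; credit = $750 − $258 = $492.
Total: $6,647 + $492 = $7,139.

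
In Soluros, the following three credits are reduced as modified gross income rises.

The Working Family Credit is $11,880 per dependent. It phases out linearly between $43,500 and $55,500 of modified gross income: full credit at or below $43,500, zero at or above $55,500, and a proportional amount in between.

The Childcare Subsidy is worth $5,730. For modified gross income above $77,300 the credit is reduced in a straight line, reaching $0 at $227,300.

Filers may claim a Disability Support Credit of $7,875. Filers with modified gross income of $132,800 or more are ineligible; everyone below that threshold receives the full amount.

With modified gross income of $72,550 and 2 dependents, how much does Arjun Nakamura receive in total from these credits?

Working Family Credit: base = 2 × $11,880 = $23,760. $72,550 is at or above $55,500, so the credit is $0.
Childcare Subsidy: $72,550 is at or below the $77,300 threshold, so the full $5,730 applies.
Disability Support Credit: $72,550 is below the $132,800 cutoff, so the full $7,875 applies.
Total: $0 + $5,730 + $7,875 = $13,605.

$13,605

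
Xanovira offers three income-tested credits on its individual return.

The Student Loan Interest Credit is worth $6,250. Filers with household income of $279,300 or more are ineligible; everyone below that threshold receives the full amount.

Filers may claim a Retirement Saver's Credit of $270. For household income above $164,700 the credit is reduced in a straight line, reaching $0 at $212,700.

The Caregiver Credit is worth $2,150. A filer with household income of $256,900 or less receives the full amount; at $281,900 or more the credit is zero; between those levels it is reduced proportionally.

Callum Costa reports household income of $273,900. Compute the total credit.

Student Loan Interest Credit: $273,900 is below the $279,300 cutoff, so the full $6,250 applies.
Retirement Saver's Credit: $273,900 is at or above $212,700, so the credit is $0.
Caregiver Credit: $273,900 is $17,000 into a $25,000 phase-out range, leaving 8,000/25,000 of the credit: $2,150 × 8,000/25,000 = $688.
Total: $6,250 + $0 + $688 = $6,938.

$6,938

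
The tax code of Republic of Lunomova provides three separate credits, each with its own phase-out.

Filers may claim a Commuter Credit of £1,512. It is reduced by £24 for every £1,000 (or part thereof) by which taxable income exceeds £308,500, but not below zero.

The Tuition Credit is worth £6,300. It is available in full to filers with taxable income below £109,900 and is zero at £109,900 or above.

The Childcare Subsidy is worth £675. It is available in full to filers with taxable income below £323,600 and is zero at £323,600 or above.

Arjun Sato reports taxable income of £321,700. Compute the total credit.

£1,851

Commuter Credit: income exceeds £308,500 by £13,200, which is 14 full-or-partial £1,000 increments; reduction = 14 × £24 = £336, leaving £1,176.
Tuition Credit: £321,700 meets or exceeds the £109,900 cutoff, so the credit is £0.
Childcare Subsidy: £321,700 is below the £323,600 cutoff, so the full £675 applies.
Total: £1,176 + £0 + £675 = £1,851.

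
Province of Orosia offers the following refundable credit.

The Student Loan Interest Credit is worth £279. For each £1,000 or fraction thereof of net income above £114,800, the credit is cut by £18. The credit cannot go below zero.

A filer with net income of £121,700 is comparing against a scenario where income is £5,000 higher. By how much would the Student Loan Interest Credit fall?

At £121,700 — income exceeds £114,800 by £6,900, which is 7 full-or-partial £1,000 increments; reduction = 7 × £18 = £126, leaving £153.
At £126,700 — income exceeds £114,800 by £11,900, which is 12 full-or-partial £1,000 increments; reduction = 12 × £18 = £216, leaving £63.
Lost: £153 − £63 = £90.

£90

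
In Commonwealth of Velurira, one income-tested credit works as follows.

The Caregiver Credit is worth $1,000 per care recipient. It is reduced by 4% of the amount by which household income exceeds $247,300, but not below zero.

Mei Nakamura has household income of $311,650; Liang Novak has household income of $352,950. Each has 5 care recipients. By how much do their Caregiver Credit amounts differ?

$1,652

Mei ($311,650): Caregiver Credit: base = 5 × $1,000 = $5,000. 4% of the $64,350 excess over $247,300 is $2,574; credit = $5,000 − $2,574 = $2,426.
Liang ($352,950): Caregiver Credit: base = 5 × $1,000 = $5,000. 4% of the $105,650 excess over $247,300 is $4,226; credit = $5,000 − $4,226 = $774.
Difference: |$2,426 − $774| = $1,652.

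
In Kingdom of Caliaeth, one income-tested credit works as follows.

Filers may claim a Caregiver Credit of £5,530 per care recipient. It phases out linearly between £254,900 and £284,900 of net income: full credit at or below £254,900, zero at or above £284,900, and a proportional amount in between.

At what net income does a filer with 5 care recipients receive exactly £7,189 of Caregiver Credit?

£277,100

Full credit = 5 × £5,530 = £27,650.
£7,189 is 7,189/27,650 of the full £27,650, so 20,461/27,650 of the £30,000 range has been used: income = £254,900 + £30,000 × 20,461/27,650 = £277,100.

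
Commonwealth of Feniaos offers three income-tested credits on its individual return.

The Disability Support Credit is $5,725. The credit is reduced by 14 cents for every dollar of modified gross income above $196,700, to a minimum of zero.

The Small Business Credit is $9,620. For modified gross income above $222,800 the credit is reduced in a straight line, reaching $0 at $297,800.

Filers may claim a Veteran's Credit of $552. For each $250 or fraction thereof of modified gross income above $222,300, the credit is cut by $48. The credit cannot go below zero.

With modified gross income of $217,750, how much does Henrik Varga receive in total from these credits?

$12,950

Disability Support Credit: 14% of the $21,050 excess over $196,700 is $2,947; credit = $5,725 − $2,947 = $2,778.
Small Business Credit: $217,750 is at or below the $222,800 threshold, so the full $9,620 applies.
Veteran's Credit: $217,750 is at or below the $222,300 threshold, so the full $552 applies.
Total: $2,778 + $9,620 + $552 = $12,950.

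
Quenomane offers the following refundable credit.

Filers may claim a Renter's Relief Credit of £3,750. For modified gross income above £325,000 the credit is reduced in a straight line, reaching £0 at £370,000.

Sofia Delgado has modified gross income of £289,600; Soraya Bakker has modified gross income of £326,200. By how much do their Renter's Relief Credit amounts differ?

£100

Sofia (£289,600): Renter's Relief Credit: £289,600 is at or below the £325,000 threshold, so the full £3,750 applies.
Soraya (£326,200): Renter's Relief Credit: £326,200 is £1,200 into a £45,000 phase-out range, leaving 43,800/45,000 of the credit: £3,750 × 43,800/45,000 = £3,650.
Difference: |£3,750 − £3,650| = £100.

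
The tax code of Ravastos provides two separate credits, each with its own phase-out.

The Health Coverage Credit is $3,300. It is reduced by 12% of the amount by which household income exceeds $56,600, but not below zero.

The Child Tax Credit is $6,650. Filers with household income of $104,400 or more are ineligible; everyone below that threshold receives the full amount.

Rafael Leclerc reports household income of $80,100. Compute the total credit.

Health Coverage Credit: 12% of the $23,500 excess over $56,600 is $2,820; credit = $3,300 − $2,820 = $480.
Child Tax Credit: $80,100 is below the $104,400 cutoff, so the full $6,650 applies.
Total: $480 + $6,650 = $7,130.

$7,130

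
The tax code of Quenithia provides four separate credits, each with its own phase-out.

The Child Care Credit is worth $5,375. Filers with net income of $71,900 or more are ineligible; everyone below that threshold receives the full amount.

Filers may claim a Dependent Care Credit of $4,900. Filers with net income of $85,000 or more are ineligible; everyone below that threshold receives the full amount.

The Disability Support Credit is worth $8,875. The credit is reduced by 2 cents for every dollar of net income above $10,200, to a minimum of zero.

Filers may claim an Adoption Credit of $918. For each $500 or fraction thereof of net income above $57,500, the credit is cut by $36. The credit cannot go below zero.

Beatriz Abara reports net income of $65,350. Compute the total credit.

$18,389

Child Care Credit: $65,350 is below the $71,900 cutoff, so the full $5,375 applies.
Dependent Care Credit: $65,350 is below the $85,000 cutoff, so the full $4,900 applies.
Disability Support Credit: 2% of the $55,150 excess over $10,200 is $1,103; credit = $8,875 − $1,103 = $7,772.
Adoption Credit: income exceeds $57,500 by $7,850, which is 16 full-or-partial $500 increments; reduction = 16 × $36 = $576, leaving $342.
Total: $5,375 + $4,900 + $7,772 + $342 = $18,389.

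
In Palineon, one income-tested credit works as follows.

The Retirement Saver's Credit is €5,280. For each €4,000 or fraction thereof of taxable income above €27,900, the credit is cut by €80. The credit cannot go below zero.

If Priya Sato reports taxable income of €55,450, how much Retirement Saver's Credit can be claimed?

€4,720

Retirement Saver's Credit: income exceeds €27,900 by €27,550, which is 7 full-or-partial €4,000 increments; reduction = 7 × €80 = €560, leaving €4,720.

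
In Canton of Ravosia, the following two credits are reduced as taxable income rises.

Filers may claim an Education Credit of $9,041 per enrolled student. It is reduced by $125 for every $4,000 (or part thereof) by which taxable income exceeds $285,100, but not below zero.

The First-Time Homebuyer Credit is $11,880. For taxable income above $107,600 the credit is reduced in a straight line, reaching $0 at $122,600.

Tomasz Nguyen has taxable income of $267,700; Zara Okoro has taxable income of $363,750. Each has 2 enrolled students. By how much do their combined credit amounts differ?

$2,500

Tomasz ($267,700): Education Credit: base = 2 × $9,041 = $18,082. $267,700 is at or below the $285,100 threshold, so the full $18,082 applies. First-Time Homebuyer Credit: $267,700 is at or above $122,600, so the credit is $0. total $18,082 + $0 = $18,082
Zara ($363,750): Education Credit: base = 2 × $9,041 = $18,082. income exceeds $285,100 by $78,650, which is 20 full-or-partial $4,000 increments; reduction = 20 × $125 = $2,500, leaving $15,582. First-Time Homebuyer Credit: $363,750 is at or above $122,600, so the credit is $0. total $15,582 + $0 = $15,582
Difference: |$18,082 − $15,582| = $2,500.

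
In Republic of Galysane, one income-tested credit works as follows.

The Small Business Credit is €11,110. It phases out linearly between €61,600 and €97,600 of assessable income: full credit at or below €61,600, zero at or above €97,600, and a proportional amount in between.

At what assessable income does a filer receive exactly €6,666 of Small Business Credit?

€6,666 is 6,666/11,110 of the full €11,110, so 4,444/11,110 of the €36,000 range has been used: income = €61,600 + €36,000 × 4,444/11,110 = €76,000.

€76,000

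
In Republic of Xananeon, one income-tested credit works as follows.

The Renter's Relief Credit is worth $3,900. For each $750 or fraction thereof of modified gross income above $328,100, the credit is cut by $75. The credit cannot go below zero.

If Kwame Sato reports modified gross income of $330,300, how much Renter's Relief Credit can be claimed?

$3,675

Renter's Relief Credit: income exceeds $328,100 by $2,200, which is 3 full-or-partial $750 increments; reduction = 3 × $75 = $225, leaving $3,675.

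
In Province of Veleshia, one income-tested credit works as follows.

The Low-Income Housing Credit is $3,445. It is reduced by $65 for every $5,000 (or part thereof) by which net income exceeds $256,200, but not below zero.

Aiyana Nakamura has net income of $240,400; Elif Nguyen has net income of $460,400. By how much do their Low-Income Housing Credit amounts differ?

Aiyana ($240,400): Low-Income Housing Credit: $240,400 is at or below the $256,200 threshold, so the full $3,445 applies.
Elif ($460,400): Low-Income Housing Credit: income exceeds $256,200 by $204,200, which is 41 full-or-partial $5,000 increments; reduction = 41 × $65 = $2,665, leaving $780.
Difference: |$3,445 − $780| = $2,665.

$2,665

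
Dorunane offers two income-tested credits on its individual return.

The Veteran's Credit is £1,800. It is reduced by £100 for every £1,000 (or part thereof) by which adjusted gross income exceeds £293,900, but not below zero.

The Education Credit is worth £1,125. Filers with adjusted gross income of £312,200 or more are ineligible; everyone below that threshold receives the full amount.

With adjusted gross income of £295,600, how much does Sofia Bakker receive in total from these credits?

Veteran's Credit: income exceeds £293,900 by £1,700, which is 2 full-or-partial £1,000 increments; reduction = 2 × £100 = £200, leaving £1,600.
Education Credit: £295,600 is below the £312,200 cutoff, so the full £1,125 applies.
Total: £1,600 + £1,125 = £2,725.

£2,725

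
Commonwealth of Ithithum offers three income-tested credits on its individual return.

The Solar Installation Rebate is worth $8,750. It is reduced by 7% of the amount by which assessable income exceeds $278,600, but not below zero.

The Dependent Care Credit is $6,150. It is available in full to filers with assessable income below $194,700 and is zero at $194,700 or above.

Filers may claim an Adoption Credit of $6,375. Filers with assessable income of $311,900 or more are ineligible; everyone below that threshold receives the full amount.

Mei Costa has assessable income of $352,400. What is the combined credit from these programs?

$3,584

Solar Installation Rebate: 7% of the $73,800 excess over $278,600 is $5,166; credit = $8,750 − $5,166 = $3,584.
Dependent Care Credit: $352,400 meets or exceeds the $194,700 cutoff, so the credit is $0.
Adoption Credit: $352,400 meets or exceeds the $311,900 cutoff, so the credit is $0.
Total: $3,584 + $0 + $0 = $3,584.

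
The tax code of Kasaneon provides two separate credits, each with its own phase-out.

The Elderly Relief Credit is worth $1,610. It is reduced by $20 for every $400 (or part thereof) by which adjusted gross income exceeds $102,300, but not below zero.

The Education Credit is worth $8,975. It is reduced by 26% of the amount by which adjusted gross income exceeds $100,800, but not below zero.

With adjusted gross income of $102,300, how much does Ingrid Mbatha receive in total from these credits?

Elderly Relief Credit: $102,300 is at or below the $102,300 threshold, so the full $1,610 applies.
Education Credit: 26% of the $1,500 excess over $100,800 is $390; credit = $8,975 − $390 = $8,585.
Total: $1,610 + $8,585 = $10,195.

$10,195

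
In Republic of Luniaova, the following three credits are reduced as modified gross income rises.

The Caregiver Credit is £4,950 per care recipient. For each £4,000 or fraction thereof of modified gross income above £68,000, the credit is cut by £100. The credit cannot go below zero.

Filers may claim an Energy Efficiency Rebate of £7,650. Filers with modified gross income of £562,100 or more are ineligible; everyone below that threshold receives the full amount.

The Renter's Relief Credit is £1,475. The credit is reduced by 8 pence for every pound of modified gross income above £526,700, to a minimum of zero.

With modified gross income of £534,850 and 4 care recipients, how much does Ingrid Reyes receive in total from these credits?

Caregiver Credit: base = 4 × £4,950 = £19,800. income exceeds £68,000 by £466,850, which is 117 full-or-partial £4,000 increments; reduction = 117 × £100 = £11,700, leaving £8,100.
Energy Efficiency Rebate: £534,850 is below the £562,100 cutoff, so the full £7,650 applies.
Renter's Relief Credit: 8% of the £8,150 excess over £526,700 is £652; credit = £1,475 − £652 = £823.
Total: £8,100 + £7,650 + £823 = £16,573.

£16,573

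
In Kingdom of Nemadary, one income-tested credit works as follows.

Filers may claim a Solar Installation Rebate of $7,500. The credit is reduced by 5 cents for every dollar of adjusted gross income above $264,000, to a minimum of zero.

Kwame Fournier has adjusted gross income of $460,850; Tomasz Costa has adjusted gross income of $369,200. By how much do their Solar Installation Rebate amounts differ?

Kwame ($460,850): Solar Installation Rebate: 5% of the $196,850 excess over $264,000 is $9,842.50 ≥ base, so the credit is $0.
Tomasz ($369,200): Solar Installation Rebate: 5% of the $105,200 excess over $264,000 is $5,260; credit = $7,500 − $5,260 = $2,240.
Difference: |$0 − $2,240| = $2,240.

$2,240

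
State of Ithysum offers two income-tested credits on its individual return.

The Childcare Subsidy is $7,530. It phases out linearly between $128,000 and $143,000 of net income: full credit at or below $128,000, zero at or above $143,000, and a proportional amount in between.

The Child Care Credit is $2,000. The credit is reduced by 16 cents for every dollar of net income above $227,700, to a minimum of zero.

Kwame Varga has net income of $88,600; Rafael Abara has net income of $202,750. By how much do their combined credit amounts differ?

Kwame ($88,600): Childcare Subsidy: $88,600 is at or below the $128,000 threshold, so the full $7,530 applies. Child Care Credit: $88,600 is at or below the $227,700 threshold, so the full $2,000 applies. total $7,530 + $2,000 = $9,530
Rafael ($202,750): Childcare Subsidy: $202,750 is at or above $143,000, so the credit is $0. Child Care Credit: $202,750 is at or below the $227,700 threshold, so the full $2,000 applies. total $0 + $2,000 = $2,000
Difference: |$9,530 − $2,000| = $7,530.

$7,530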